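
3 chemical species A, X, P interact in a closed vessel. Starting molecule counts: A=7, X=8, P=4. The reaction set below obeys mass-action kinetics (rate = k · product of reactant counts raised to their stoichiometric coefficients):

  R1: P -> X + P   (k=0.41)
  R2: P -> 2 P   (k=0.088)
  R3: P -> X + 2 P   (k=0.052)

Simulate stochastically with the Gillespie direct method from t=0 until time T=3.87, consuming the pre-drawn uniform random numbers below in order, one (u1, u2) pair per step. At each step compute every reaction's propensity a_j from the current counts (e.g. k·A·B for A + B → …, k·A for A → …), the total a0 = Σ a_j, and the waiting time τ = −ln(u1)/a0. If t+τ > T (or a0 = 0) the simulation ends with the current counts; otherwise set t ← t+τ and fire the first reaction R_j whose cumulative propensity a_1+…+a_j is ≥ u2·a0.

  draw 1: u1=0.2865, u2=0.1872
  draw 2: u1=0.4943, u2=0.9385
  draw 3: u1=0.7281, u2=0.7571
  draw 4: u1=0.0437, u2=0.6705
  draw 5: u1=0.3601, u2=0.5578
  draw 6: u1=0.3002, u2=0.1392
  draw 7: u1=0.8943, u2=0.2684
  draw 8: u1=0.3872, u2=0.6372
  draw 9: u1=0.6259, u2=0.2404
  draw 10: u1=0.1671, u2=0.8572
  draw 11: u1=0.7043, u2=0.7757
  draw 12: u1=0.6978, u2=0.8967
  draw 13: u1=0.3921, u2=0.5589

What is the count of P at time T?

t=0.000: A=7 X=8 P=4
Draw 1: a1=1.640, a2=0.352, a3=0.208, a0=2.200; τ=−ln(0.2865)/2.200=0.568 → t=0.568; u2·a0=0.1872·2.200=0.412 ≤ a1=1.640 → R1 fires; A=7 X=9 P=4
Draw 2: a1=1.640, a2=0.352, a3=0.208, a0=2.200; τ=−ln(0.4943)/2.200=0.320 → t=0.888; u2·a0=0.9385·2.200=2.065; a1+a2=1.992 < 2.065 ≤ a1+…+a3=2.200 → R3 fires; A=7 X=10 P=5
Draw 3: a1=2.050, a2=0.440, a3=0.260, a0=2.750; τ=−ln(0.7281)/2.750=0.115 → t=1.004; u2·a0=0.7571·2.750=2.082; a1=2.050 < 2.082 ≤ a1+a2=2.490 → R2 fires; A=7 X=10 P=6
Draw 4: a1=2.460, a2=0.528, a3=0.312, a0=3.300; τ=−ln(0.0437)/3.300=0.949 → t=1.952; u2·a0=0.6705·3.300=2.213 ≤ a1=2.460 → R1 fires; A=7 X=11 P=6
Draw 5: a1=2.460, a2=0.528, a3=0.312, a0=3.300; τ=−ln(0.3601)/3.300=0.310 → t=2.262; u2·a0=0.5578·3.300=1.841 ≤ a1=2.460 → R1 fires; A=7 X=12 P=6
Draw 6: a1=2.460, a2=0.528, a3=0.312, a0=3.300; τ=−ln(0.3002)/3.300=0.365 → t=2.627; u2·a0=0.1392·3.300=0.459 ≤ a1=2.460 → R1 fires; A=7 X=13 P=6
Draw 7: a1=2.460, a2=0.528, a3=0.312, a0=3.300; τ=−ln(0.8943)/3.300=0.034 → t=2.660; u2·a0=0.2684·3.300=0.886 ≤ a1=2.460 → R1 fires; A=7 X=14 P=6
Draw 8: a1=2.460, a2=0.528, a3=0.312, a0=3.300; τ=−ln(0.3872)/3.300=0.288 → t=2.948; u2·a0=0.6372·3.300=2.103 ≤ a1=2.460 → R1 fires; A=7 X=15 P=6
Draw 9: a1=2.460, a2=0.528, a3=0.312, a0=3.300; τ=−ln(0.6259)/3.300=0.142 → t=3.090; u2·a0=0.2404·3.300=0.793 ≤ a1=2.460 → R1 fires; A=7 X=16 P=6
Draw 10: a1=2.460, a2=0.528, a3=0.312, a0=3.300; τ=−ln(0.1671)/3.300=0.542 → t=3.632; u2·a0=0.8572·3.300=2.829; a1=2.460 < 2.829 ≤ a1+a2=2.988 → R2 fires; A=7 X=16 P=7
Draw 11: a1=2.870, a2=0.616, a3=0.364, a0=3.850; τ=−ln(0.7043)/3.850=0.091 → t=3.723; u2·a0=0.7757·3.850=2.986; a1=2.870 < 2.986 ≤ a1+a2=3.486 → R2 fires; A=7 X=16 P=8
Draw 12: a1=3.280, a2=0.704, a3=0.416, a0=4.400; τ=−ln(0.6978)/4.400=0.082 → t=3.805; u2·a0=0.8967·4.400=3.945; a1=3.280 < 3.945 ≤ a1+a2=3.984 → R2 fires; A=7 X=16 P=9
Draw 13: a1=3.690, a2=0.792, a3=0.468, a0=4.950; τ=−ln(0.3921)/4.950=0.189 → t=3.994 > T=3.87: stop.
Read off P at T=3.87: 9

P at T = 9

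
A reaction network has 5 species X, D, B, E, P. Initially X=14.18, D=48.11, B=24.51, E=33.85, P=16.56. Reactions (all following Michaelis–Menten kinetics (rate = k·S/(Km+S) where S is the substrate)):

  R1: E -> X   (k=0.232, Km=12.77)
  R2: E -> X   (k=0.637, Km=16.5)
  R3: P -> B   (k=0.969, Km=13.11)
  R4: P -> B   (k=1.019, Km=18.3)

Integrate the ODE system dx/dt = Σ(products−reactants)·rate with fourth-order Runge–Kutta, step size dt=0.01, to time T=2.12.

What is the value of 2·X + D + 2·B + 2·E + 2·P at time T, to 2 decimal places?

Value at T = 226.31

Check how each reaction changes W = 2·X + D + 2·B + 2·E + 2·P (weight of products minus weight of reactants):
R1: E -> X: (2·1) − (2·1) = 2 − 2 = 0
R2: E -> X: (2·1) − (2·1) = 2 − 2 = 0
R3: P -> B: (2·1) − (2·1) = 2 − 2 = 0
R4: P -> B: (2·1) − (2·1) = 2 − 2 = 0
Every reaction leaves W unchanged, so W is conserved and no simulation is needed: W(T) = W(0) = 2·14.18 + 48.11 + 2·24.51 + 2·33.85 + 2·16.56 = 226.31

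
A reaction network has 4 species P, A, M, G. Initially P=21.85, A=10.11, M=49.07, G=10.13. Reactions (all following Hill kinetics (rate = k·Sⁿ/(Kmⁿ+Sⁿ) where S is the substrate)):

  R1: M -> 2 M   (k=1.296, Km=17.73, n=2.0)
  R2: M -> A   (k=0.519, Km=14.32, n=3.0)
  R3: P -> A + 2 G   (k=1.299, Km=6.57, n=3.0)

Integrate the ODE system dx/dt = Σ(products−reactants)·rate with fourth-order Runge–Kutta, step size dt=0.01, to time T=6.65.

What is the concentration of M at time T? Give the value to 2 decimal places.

RK4 with dt=0.01: 665 steps to T=6.65. Trajectory (selected grid times):
t=0.00: P=21.85 A=10.11 M=49.07 G=10.13
t=0.74: P=20.92 A=11.42 M=49.54 G=12.00
t=1.48: P=19.99 A=12.72 M=50.02 G=13.86
t=2.22: P=19.06 A=14.03 M=50.50 G=15.71
t=2.96: P=18.14 A=15.32 M=50.98 G=17.55
t=3.69: P=17.24 A=16.59 M=51.45 G=19.36
t=4.43: P=16.33 A=17.88 M=51.93 G=21.17
t=5.17: P=15.43 A=19.15 M=52.42 G=22.96
t=5.91: P=14.55 A=20.41 M=52.90 G=24.74
t=6.65: P=13.67 A=21.66 M=53.39 G=26.48
Read off M at T=6.65: 53.39

M at T = 53.39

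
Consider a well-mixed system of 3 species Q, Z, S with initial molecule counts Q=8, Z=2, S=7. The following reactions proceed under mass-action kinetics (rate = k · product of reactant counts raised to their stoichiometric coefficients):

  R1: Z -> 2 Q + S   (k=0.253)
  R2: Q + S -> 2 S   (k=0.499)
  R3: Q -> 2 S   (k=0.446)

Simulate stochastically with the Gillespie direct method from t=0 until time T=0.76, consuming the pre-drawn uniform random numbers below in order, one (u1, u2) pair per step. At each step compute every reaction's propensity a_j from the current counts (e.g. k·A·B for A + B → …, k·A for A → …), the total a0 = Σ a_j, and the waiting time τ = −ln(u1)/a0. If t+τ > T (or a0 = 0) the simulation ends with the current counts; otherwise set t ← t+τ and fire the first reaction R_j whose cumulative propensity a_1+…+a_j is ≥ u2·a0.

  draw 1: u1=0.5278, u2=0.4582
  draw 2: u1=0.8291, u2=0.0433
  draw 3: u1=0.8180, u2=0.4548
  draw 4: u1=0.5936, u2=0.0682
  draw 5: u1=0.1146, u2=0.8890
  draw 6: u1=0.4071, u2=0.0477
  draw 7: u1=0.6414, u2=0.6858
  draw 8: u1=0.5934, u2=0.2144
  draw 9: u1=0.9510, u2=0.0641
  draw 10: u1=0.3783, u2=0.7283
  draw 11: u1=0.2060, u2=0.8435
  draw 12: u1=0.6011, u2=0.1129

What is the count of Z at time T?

t=0.000: Q=8 Z=2 S=7
Draw 1: a1=0.506, a2=27.944, a3=3.568, a0=32.018; τ=−ln(0.5278)/32.018=0.020 → t=0.020; u2·a0=0.4582·32.018=14.671; a1=0.506 < 14.671 ≤ a1+a2=28.450 → R2 fires; Q=7 Z=2 S=8
Draw 2: a1=0.506, a2=27.944, a3=3.122, a0=31.572; τ=−ln(0.8291)/31.572=0.006 → t=0.026; u2·a0=0.0433·31.572=1.367; a1=0.506 < 1.367 ≤ a1+a2=28.450 → R2 fires; Q=6 Z=2 S=9
Draw 3: a1=0.506, a2=26.946, a3=2.676, a0=30.128; τ=−ln(0.8180)/30.128=0.007 → t=0.033; u2·a0=0.4548·30.128=13.702; a1=0.506 < 13.702 ≤ a1+a2=27.452 → R2 fires; Q=5 Z=2 S=10
Draw 4: a1=0.506, a2=24.950, a3=2.230, a0=27.686; τ=−ln(0.5936)/27.686=0.019 → t=0.051; u2·a0=0.0682·27.686=1.888; a1=0.506 < 1.888 ≤ a1+a2=25.456 → R2 fires; Q=4 Z=2 S=11
Draw 5: a1=0.506, a2=21.956, a3=1.784, a0=24.246; τ=−ln(0.1146)/24.246=0.089 → t=0.141; u2·a0=0.8890·24.246=21.555; a1=0.506 < 21.555 ≤ a1+a2=22.462 → R2 fires; Q=3 Z=2 S=12
Draw 6: a1=0.506, a2=17.964, a3=1.338, a0=19.808; τ=−ln(0.4071)/19.808=0.045 → t=0.186; u2·a0=0.0477·19.808=0.945; a1=0.506 < 0.945 ≤ a1+a2=18.470 → R2 fires; Q=2 Z=2 S=13
Draw 7: a1=0.506, a2=12.974, a3=0.892, a0=14.372; τ=−ln(0.6414)/14.372=0.031 → t=0.217; u2·a0=0.6858·14.372=9.856; a1=0.506 < 9.856 ≤ a1+a2=13.480 → R2 fires; Q=1 Z=2 S=14
Draw 8: a1=0.506, a2=6.986, a3=0.446, a0=7.938; τ=−ln(0.5934)/7.938=0.066 → t=0.283; u2·a0=0.2144·7.938=1.702; a1=0.506 < 1.702 ≤ a1+a2=7.492 → R2 fires; Q=0 Z=2 S=15
Draw 9: a1=0.506, a2=0.000, a3=0.000, a0=0.506; τ=−ln(0.9510)/0.506=0.099 → t=0.382; u2·a0=0.0641·0.506=0.032 ≤ a1=0.506 → R1 fires; Q=2 Z=1 S=16
Draw 10: a1=0.253, a2=15.968, a3=0.892, a0=17.113; τ=−ln(0.3783)/17.113=0.057 → t=0.439; u2·a0=0.7283·17.113=12.463; a1=0.253 < 12.463 ≤ a1+a2=16.221 → R2 fires; Q=1 Z=1 S=17
Draw 11: a1=0.253, a2=8.483, a3=0.446, a0=9.182; τ=−ln(0.2060)/9.182=0.172 → t=0.611; u2·a0=0.8435·9.182=7.745; a1=0.253 < 7.745 ≤ a1+a2=8.736 → R2 fires; Q=0 Z=1 S=18
Draw 12: a1=0.253, a2=0.000, a3=0.000, a0=0.253; τ=−ln(0.6011)/0.253=2.012 → t=2.623 > T=0.76: stop.
Read off Z at T=0.76: 1

Z at T = 1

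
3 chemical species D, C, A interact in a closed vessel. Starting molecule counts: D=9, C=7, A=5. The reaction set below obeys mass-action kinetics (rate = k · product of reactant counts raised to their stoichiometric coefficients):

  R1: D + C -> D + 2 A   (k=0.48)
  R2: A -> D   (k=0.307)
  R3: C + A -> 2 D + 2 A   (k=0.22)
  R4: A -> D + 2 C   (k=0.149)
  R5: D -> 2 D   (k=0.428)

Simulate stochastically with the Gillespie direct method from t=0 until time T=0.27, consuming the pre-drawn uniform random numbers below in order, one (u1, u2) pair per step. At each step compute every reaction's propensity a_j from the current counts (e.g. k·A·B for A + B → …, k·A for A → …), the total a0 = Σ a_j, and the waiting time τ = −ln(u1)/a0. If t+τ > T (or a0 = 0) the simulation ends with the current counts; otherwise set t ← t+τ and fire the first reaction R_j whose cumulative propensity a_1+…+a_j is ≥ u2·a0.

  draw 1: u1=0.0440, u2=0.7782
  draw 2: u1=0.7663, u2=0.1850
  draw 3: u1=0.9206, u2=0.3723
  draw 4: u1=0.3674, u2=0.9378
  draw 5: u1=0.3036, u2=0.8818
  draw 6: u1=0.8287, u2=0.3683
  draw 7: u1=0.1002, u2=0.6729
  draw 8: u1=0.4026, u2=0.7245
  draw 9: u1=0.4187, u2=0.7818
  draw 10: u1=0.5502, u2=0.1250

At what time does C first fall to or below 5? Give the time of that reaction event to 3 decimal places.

t=0.000: D=9 C=7 A=5
Draw 1: a1=30.240, a2=1.535, a3=7.700, a4=0.745, a5=3.852, a0=44.072; τ=−ln(0.0440)/44.072=0.071 → t=0.071; u2·a0=0.7782·44.072=34.297; a1+a2=31.775 < 34.297 ≤ a1+…+a3=39.475 → R3 fires; D=11 C=6 A=6
Draw 2: a1=31.680, a2=1.842, a3=7.920, a4=0.894, a5=4.708, a0=47.044; τ=−ln(0.7663)/47.044=0.006 → t=0.077; u2·a0=0.1850·47.044=8.703 ≤ a1=31.680 → R1 fires; D=11 C=5 A=8
Draw 3: a1=26.400, a2=2.456, a3=8.800, a4=1.192, a5=4.708, a0=43.556; τ=−ln(0.9206)/43.556=0.002 → t=0.078; u2·a0=0.3723·43.556=16.216 ≤ a1=26.400 → R1 fires; D=11 C=4 A=10
Draw 4: a1=21.120, a2=3.070, a3=8.800, a4=1.490, a5=4.708, a0=39.188; τ=−ln(0.3674)/39.188=0.026 → t=0.104; u2·a0=0.9378·39.188=36.751; a1+…+a4=34.480 < 36.751 ≤ a1+…+a5=39.188 → R5 fires; D=12 C=4 A=10
Draw 5: a1=23.040, a2=3.070, a3=8.800, a4=1.490, a5=5.136, a0=41.536; τ=−ln(0.3036)/41.536=0.029 → t=0.133; u2·a0=0.8818·41.536=36.626; a1+…+a4=36.400 < 36.626 ≤ a1+…+a5=41.536 → R5 fires; D=13 C=4 A=10
Draw 6: a1=24.960, a2=3.070, a3=8.800, a4=1.490, a5=5.564, a0=43.884; τ=−ln(0.8287)/43.884=0.004 → t=0.137; u2·a0=0.3683·43.884=16.162 ≤ a1=24.960 → R1 fires; D=13 C=3 A=12
Draw 7: a1=18.720, a2=3.684, a3=7.920, a4=1.788, a5=5.564, a0=37.676; τ=−ln(0.1002)/37.676=0.061 → t=0.198; u2·a0=0.6729·37.676=25.352; a1+a2=22.404 < 25.352 ≤ a1+…+a3=30.324 → R3 fires; D=15 C=2 A=13
Draw 8: a1=14.400, a2=3.991, a3=5.720, a4=1.937, a5=6.420, a0=32.468; τ=−ln(0.4026)/32.468=0.028 → t=0.226; u2·a0=0.7245·32.468=23.523; a1+a2=18.391 < 23.523 ≤ a1+…+a3=24.111 → R3 fires; D=17 C=1 A=14
Draw 9: a1=8.160, a2=4.298, a3=3.080, a4=2.086, a5=7.276, a0=24.900; τ=−ln(0.4187)/24.900=0.035 → t=0.261; u2·a0=0.7818·24.900=19.467; a1+…+a4=17.624 < 19.467 ≤ a1+…+a5=24.900 → R5 fires; D=18 C=1 A=14
Draw 10: a1=8.640, a2=4.298, a3=3.080, a4=2.086, a5=7.704, a0=25.808; τ=−ln(0.5502)/25.808=0.023 → t=0.284 > T=0.27: stop.
C first becomes ≤ 5 when it reaches 5 at the event at t=0.077.

Threshold first reached at t = 0.077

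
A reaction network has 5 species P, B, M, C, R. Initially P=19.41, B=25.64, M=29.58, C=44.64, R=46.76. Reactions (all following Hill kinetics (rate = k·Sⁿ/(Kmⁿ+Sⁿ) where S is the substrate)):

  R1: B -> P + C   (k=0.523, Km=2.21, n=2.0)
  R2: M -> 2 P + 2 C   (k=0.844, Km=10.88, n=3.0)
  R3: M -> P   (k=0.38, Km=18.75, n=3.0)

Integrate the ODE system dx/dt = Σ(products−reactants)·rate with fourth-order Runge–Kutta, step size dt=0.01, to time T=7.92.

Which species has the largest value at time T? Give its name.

Dominant species at T: C

RK4 with dt=0.01: 792 steps to T=7.92. Trajectory (selected grid times):
t=0.00: P=19.41 B=25.64 M=29.58 C=44.64 R=46.76
t=0.88: P=21.54 B=25.18 M=28.61 C=46.51 R=46.76
t=1.76: P=23.66 B=24.73 M=27.65 C=48.37 R=46.76
t=2.64: P=25.76 B=24.27 M=26.70 C=50.22 R=46.76
t=3.52: P=27.85 B=23.81 M=25.76 C=52.06 R=46.76
t=4.40: P=29.92 B=23.36 M=24.84 C=53.90 R=46.76
t=5.28: P=31.97 B=22.90 M=23.93 C=55.72 R=46.76
t=6.16: P=34.00 B=22.45 M=23.03 C=57.52 R=46.76
t=7.04: P=36.01 B=21.99 M=22.15 C=59.32 R=46.76
t=7.92: P=37.98 B=21.53 M=21.28 C=61.09 R=46.76
At T=7.92: P=37.98 B=21.53 M=21.28 C=61.09 R=46.76; the largest is C.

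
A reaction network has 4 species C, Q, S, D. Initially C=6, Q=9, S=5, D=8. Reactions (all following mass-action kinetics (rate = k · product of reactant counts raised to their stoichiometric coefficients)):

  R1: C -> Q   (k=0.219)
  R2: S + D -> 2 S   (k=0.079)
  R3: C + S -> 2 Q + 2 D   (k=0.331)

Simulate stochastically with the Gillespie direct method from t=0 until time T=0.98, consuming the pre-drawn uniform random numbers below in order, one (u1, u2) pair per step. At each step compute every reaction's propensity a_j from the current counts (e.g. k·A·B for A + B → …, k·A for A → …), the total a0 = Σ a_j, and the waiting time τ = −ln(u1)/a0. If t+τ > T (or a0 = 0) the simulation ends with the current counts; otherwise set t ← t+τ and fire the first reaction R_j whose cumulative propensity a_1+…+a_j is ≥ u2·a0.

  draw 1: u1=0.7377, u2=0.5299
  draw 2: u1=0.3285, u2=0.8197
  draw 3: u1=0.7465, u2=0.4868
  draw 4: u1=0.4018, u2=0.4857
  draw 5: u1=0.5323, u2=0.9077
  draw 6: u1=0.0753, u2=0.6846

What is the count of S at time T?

S at T = 2

t=0.000: C=6 Q=9 S=5 D=8
Draw 1: a1=1.314, a2=3.160, a3=9.930, a0=14.404; τ=−ln(0.7377)/14.404=0.021 → t=0.021; u2·a0=0.5299·14.404=7.633; a1+a2=4.474 < 7.633 ≤ a1+…+a3=14.404 → R3 fires; C=5 Q=11 S=4 D=10
Draw 2: a1=1.095, a2=3.160, a3=6.620, a0=10.875; τ=−ln(0.3285)/10.875=0.102 → t=0.123; u2·a0=0.8197·10.875=8.914; a1+a2=4.255 < 8.914 ≤ a1+…+a3=10.875 → R3 fires; C=4 Q=13 S=3 D=12
Draw 3: a1=0.876, a2=2.844, a3=3.972, a0=7.692; τ=−ln(0.7465)/7.692=0.038 → t=0.161; u2·a0=0.4868·7.692=3.744; a1+a2=3.720 < 3.744 ≤ a1+…+a3=7.692 → R3 fires; C=3 Q=15 S=2 D=14
Draw 4: a1=0.657, a2=2.212, a3=1.986, a0=4.855; τ=−ln(0.4018)/4.855=0.188 → t=0.349; u2·a0=0.4857·4.855=2.358; a1=0.657 < 2.358 ≤ a1+a2=2.869 → R2 fires; C=3 Q=15 S=3 D=13
Draw 5: a1=0.657, a2=3.081, a3=2.979, a0=6.717; τ=−ln(0.5323)/6.717=0.094 → t=0.443; u2·a0=0.9077·6.717=6.097; a1+a2=3.738 < 6.097 ≤ a1+…+a3=6.717 → R3 fires; C=2 Q=17 S=2 D=15
Draw 6: a1=0.438, a2=2.370, a3=1.324, a0=4.132; τ=−ln(0.0753)/4.132=0.626 → t=1.069 > T=0.98: stop.
Read off S at T=0.98: 2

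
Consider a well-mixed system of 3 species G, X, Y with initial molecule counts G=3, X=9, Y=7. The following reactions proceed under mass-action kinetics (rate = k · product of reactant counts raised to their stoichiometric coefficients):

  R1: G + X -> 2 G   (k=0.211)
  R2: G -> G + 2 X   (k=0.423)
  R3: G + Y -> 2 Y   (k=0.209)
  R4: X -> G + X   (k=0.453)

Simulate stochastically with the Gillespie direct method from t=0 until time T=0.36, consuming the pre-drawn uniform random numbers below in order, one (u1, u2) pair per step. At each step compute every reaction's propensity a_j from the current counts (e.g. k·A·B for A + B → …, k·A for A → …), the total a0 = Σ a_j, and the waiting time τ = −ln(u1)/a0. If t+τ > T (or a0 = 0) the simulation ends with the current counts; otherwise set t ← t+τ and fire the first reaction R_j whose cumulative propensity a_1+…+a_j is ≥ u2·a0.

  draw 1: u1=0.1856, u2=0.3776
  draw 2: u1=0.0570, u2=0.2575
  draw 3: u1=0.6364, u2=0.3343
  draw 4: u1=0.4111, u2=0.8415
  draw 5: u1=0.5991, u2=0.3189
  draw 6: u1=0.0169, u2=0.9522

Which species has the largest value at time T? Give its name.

Dominant species at T: X

t=0.000: G=3 X=9 Y=7
Draw 1: a1=5.697, a2=1.269, a3=4.389, a4=4.077, a0=15.432; τ=−ln(0.1856)/15.432=0.109 → t=0.109; u2·a0=0.3776·15.432=5.827; a1=5.697 < 5.827 ≤ a1+a2=6.966 → R2 fires; G=3 X=11 Y=7
Draw 2: a1=6.963, a2=1.269, a3=4.389, a4=4.983, a0=17.604; τ=−ln(0.0570)/17.604=0.163 → t=0.272; u2·a0=0.2575·17.604=4.533 ≤ a1=6.963 → R1 fires; G=4 X=10 Y=7
Draw 3: a1=8.440, a2=1.692, a3=5.852, a4=4.530, a0=20.514; τ=−ln(0.6364)/20.514=0.022 → t=0.294; u2·a0=0.3343·20.514=6.858 ≤ a1=8.440 → R1 fires; G=5 X=9 Y=7
Draw 4: a1=9.495, a2=2.115, a3=7.315, a4=4.077, a0=23.002; τ=−ln(0.4111)/23.002=0.039 → t=0.333; u2·a0=0.8415·23.002=19.356; a1+…+a3=18.925 < 19.356 ≤ a1+…+a4=23.002 → R4 fires; G=6 X=9 Y=7
Draw 5: a1=11.394, a2=2.538, a3=8.778, a4=4.077, a0=26.787; τ=−ln(0.5991)/26.787=0.019 → t=0.352; u2·a0=0.3189·26.787=8.542 ≤ a1=11.394 → R1 fires; G=7 X=8 Y=7
Draw 6: a1=11.816, a2=2.961, a3=10.241, a4=3.624, a0=28.642; τ=−ln(0.0169)/28.642=0.142 → t=0.494 > T=0.36: stop.
At T=0.36: G=7 X=8 Y=7; the largest is X.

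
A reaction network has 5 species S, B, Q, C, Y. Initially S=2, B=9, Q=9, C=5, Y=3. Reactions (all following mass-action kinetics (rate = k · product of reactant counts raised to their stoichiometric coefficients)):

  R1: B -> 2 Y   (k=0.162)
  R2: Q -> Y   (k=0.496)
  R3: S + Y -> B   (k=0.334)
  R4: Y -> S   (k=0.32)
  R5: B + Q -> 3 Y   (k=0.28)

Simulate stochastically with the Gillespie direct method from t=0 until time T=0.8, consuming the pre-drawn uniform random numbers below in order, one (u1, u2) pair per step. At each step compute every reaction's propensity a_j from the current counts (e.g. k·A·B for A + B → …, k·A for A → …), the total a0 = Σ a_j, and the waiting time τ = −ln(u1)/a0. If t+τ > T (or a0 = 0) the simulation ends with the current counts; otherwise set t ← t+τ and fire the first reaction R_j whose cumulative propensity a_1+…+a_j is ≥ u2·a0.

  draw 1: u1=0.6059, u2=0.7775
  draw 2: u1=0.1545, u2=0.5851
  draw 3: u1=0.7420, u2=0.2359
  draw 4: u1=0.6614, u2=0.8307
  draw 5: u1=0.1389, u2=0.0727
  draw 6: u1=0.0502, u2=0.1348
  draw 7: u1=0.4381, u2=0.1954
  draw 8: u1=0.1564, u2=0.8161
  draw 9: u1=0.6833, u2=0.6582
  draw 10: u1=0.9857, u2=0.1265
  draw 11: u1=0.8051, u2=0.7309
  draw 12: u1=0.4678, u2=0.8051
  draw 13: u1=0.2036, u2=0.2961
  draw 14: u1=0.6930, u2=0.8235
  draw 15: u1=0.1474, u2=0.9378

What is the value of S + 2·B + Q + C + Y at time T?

Value at T = 37

Check how each reaction changes W = S + 2·B + Q + C + Y (weight of products minus weight of reactants):
R1: B -> 2 Y: (1·2) − (2·1) = 2 − 2 = 0
R2: Q -> Y: (1·1) − (1·1) = 1 − 1 = 0
R3: S + Y -> B: (2·1) − (1·1 + 1·1) = 2 − 2 = 0
R4: Y -> S: (1·1) − (1·1) = 1 − 1 = 0
R5: B + Q -> 3 Y: (1·3) − (2·1 + 1·1) = 3 − 3 = 0
Every reaction leaves W unchanged, so W is conserved and no simulation is needed: W(T) = W(0) = 2 + 2·9 + 9 + 5 + 3 = 37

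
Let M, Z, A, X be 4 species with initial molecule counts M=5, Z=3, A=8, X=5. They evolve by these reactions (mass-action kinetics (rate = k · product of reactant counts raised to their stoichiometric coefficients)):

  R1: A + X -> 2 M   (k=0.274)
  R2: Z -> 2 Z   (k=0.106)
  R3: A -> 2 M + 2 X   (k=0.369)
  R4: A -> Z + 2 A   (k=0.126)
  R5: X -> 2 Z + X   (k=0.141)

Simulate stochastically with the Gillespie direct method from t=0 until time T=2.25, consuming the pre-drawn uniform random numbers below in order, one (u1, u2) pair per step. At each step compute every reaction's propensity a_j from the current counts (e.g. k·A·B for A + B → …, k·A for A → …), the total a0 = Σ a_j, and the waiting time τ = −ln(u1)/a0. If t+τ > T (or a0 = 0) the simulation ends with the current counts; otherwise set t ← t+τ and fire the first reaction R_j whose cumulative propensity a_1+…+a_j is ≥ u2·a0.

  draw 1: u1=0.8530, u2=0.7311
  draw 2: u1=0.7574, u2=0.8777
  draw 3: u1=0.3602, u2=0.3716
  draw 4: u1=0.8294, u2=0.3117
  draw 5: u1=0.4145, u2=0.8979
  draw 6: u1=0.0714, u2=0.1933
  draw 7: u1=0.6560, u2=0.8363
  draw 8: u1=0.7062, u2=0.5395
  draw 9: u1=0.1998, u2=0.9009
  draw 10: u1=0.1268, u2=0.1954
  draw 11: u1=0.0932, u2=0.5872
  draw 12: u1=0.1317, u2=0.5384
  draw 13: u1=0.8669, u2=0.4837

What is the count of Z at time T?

Z at T = 8

t=0.000: M=5 Z=3 A=8 X=5
Draw 1: a1=10.960, a2=0.318, a3=2.952, a4=1.008, a5=0.705, a0=15.943; τ=−ln(0.8530)/15.943=0.010 → t=0.010; u2·a0=0.7311·15.943=11.656; a1+a2=11.278 < 11.656 ≤ a1+…+a3=14.230 → R3 fires; M=7 Z=3 A=7 X=7
Draw 2: a1=13.426, a2=0.318, a3=2.583, a4=0.882, a5=0.987, a0=18.196; τ=−ln(0.7574)/18.196=0.015 → t=0.025; u2·a0=0.8777·18.196=15.971; a1+a2=13.744 < 15.971 ≤ a1+…+a3=16.327 → R3 fires; M=9 Z=3 A=6 X=9
Draw 3: a1=14.796, a2=0.318, a3=2.214, a4=0.756, a5=1.269, a0=19.353; τ=−ln(0.3602)/19.353=0.053 → t=0.078; u2·a0=0.3716·19.353=7.192 ≤ a1=14.796 → R1 fires; M=11 Z=3 A=5 X=8
Draw 4: a1=10.960, a2=0.318, a3=1.845, a4=0.630, a5=1.128, a0=14.881; τ=−ln(0.8294)/14.881=0.013 → t=0.091; u2·a0=0.3117·14.881=4.638 ≤ a1=10.960 → R1 fires; M=13 Z=3 A=4 X=7
Draw 5: a1=7.672, a2=0.318, a3=1.476, a4=0.504, a5=0.987, a0=10.957; τ=−ln(0.4145)/10.957=0.080 → t=0.171; u2·a0=0.8979·10.957=9.838; a1+…+a3=9.466 < 9.838 ≤ a1+…+a4=9.970 → R4 fires; M=13 Z=4 A=5 X=7
Draw 6: a1=9.590, a2=0.424, a3=1.845, a4=0.630, a5=0.987, a0=13.476; τ=−ln(0.0714)/13.476=0.196 → t=0.367; u2·a0=0.1933·13.476=2.605 ≤ a1=9.590 → R1 fires; M=15 Z=4 A=4 X=6
Draw 7: a1=6.576, a2=0.424, a3=1.476, a4=0.504, a5=0.846, a0=9.826; τ=−ln(0.6560)/9.826=0.043 → t=0.410; u2·a0=0.8363·9.826=8.217; a1+a2=7.000 < 8.217 ≤ a1+…+a3=8.476 → R3 fires; M=17 Z=4 A=3 X=8
Draw 8: a1=6.576, a2=0.424, a3=1.107, a4=0.378, a5=1.128, a0=9.613; τ=−ln(0.7062)/9.613=0.036 → t=0.446; u2·a0=0.5395·9.613=5.186 ≤ a1=6.576 → R1 fires; M=19 Z=4 A=2 X=7
Draw 9: a1=3.836, a2=0.424, a3=0.738, a4=0.252, a5=0.987, a0=6.237; τ=−ln(0.1998)/6.237=0.258 → t=0.704; u2·a0=0.9009·6.237=5.619; a1+…+a4=5.250 < 5.619 ≤ a1+…+a5=6.237 → R5 fires; M=19 Z=6 A=2 X=7
Draw 10: a1=3.836, a2=0.636, a3=0.738, a4=0.252, a5=0.987, a0=6.449; τ=−ln(0.1268)/6.449=0.320 → t=1.024; u2·a0=0.1954·6.449=1.260 ≤ a1=3.836 → R1 fires; M=21 Z=6 A=1 X=6
Draw 11: a1=1.644, a2=0.636, a3=0.369, a4=0.126, a5=0.846, a0=3.621; τ=−ln(0.0932)/3.621=0.655 → t=1.680; u2·a0=0.5872·3.621=2.126; a1=1.644 < 2.126 ≤ a1+a2=2.280 → R2 fires; M=21 Z=7 A=1 X=6
Draw 12: a1=1.644, a2=0.742, a3=0.369, a4=0.126, a5=0.846, a0=3.727; τ=−ln(0.1317)/3.727=0.544 → t=2.224; u2·a0=0.5384·3.727=2.007; a1=1.644 < 2.007 ≤ a1+a2=2.386 → R2 fires; M=21 Z=8 A=1 X=6
Draw 13: a1=1.644, a2=0.848, a3=0.369, a4=0.126, a5=0.846, a0=3.833; τ=−ln(0.8669)/3.833=0.037 → t=2.261 > T=2.25: stop.
Read off Z at T=2.25: 8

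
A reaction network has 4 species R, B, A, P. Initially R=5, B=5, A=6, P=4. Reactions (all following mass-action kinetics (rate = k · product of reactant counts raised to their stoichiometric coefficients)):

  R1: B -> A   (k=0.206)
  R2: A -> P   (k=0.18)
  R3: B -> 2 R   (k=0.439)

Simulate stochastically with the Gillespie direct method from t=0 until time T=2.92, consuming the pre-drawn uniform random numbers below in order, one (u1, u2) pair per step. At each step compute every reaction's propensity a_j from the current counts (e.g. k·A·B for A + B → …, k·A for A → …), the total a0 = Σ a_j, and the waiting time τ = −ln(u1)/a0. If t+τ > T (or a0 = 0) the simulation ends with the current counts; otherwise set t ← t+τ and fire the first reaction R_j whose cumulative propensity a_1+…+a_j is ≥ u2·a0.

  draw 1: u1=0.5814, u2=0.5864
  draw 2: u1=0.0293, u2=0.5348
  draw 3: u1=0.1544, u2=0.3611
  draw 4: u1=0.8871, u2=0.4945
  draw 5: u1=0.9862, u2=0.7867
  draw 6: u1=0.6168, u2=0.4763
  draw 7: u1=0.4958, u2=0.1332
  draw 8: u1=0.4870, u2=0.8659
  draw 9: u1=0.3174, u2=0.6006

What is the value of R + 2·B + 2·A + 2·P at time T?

Check how each reaction changes W = R + 2·B + 2·A + 2·P (weight of products minus weight of reactants):
R1: B -> A: (2·1) − (2·1) = 2 − 2 = 0
R2: A -> P: (2·1) − (2·1) = 2 − 2 = 0
R3: B -> 2 R: (1·2) − (2·1) = 2 − 2 = 0
Every reaction leaves W unchanged, so W is conserved and no simulation is needed: W(T) = W(0) = 5 + 2·5 + 2·6 + 2·4 = 35

Value at T = 35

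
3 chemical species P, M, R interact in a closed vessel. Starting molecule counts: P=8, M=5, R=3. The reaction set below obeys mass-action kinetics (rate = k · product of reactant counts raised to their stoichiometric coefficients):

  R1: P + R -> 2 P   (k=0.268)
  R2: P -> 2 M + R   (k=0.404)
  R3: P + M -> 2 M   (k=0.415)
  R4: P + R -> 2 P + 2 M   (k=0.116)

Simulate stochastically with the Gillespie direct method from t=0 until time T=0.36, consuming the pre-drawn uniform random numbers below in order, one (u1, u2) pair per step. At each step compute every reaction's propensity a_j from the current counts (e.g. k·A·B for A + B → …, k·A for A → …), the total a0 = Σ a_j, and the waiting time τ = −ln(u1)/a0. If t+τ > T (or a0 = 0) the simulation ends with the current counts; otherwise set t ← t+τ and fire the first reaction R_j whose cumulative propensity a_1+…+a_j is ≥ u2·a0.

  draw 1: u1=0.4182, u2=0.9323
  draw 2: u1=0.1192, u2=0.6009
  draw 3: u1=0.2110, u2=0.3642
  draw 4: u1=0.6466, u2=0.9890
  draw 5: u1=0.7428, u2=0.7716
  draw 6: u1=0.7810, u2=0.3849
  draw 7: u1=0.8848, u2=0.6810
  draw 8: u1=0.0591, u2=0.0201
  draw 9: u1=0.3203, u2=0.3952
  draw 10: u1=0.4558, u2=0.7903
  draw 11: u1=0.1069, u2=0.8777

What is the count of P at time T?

P at T = 4

t=0.000: P=8 M=5 R=3
Draw 1: a1=6.432, a2=3.232, a3=16.600, a4=2.784, a0=29.048; τ=−ln(0.4182)/29.048=0.030 → t=0.030; u2·a0=0.9323·29.048=27.081; a1+…+a3=26.264 < 27.081 ≤ a1+…+a4=29.048 → R4 fires; P=9 M=7 R=2
Draw 2: a1=4.824, a2=3.636, a3=26.145, a4=2.088, a0=36.693; τ=−ln(0.1192)/36.693=0.058 → t=0.088; u2·a0=0.6009·36.693=22.049; a1+a2=8.460 < 22.049 ≤ a1+…+a3=34.605 → R3 fires; P=8 M=8 R=2
Draw 3: a1=4.288, a2=3.232, a3=26.560, a4=1.856, a0=35.936; τ=−ln(0.2110)/35.936=0.043 → t=0.131; u2·a0=0.3642·35.936=13.088; a1+a2=7.520 < 13.088 ≤ a1+…+a3=34.080 → R3 fires; P=7 M=9 R=2
Draw 4: a1=3.752, a2=2.828, a3=26.145, a4=1.624, a0=34.349; τ=−ln(0.6466)/34.349=0.013 → t=0.144; u2·a0=0.9890·34.349=33.971; a1+…+a3=32.725 < 33.971 ≤ a1+…+a4=34.349 → R4 fires; P=8 M=11 R=1
Draw 5: a1=2.144, a2=3.232, a3=36.520, a4=0.928, a0=42.824; τ=−ln(0.7428)/42.824=0.007 → t=0.151; u2·a0=0.7716·42.824=33.043; a1+a2=5.376 < 33.043 ≤ a1+…+a3=41.896 → R3 fires; P=7 M=12 R=1
Draw 6: a1=1.876, a2=2.828, a3=34.860, a4=0.812, a0=40.376; τ=−ln(0.7810)/40.376=0.006 → t=0.157; u2·a0=0.3849·40.376=15.541; a1+a2=4.704 < 15.541 ≤ a1+…+a3=39.564 → R3 fires; P=6 M=13 R=1
Draw 7: a1=1.608, a2=2.424, a3=32.370, a4=0.696, a0=37.098; τ=−ln(0.8848)/37.098=0.003 → t=0.160; u2·a0=0.6810·37.098=25.264; a1+a2=4.032 < 25.264 ≤ a1+…+a3=36.402 → R3 fires; P=5 M=14 R=1
Draw 8: a1=1.340, a2=2.020, a3=29.050, a4=0.580, a0=32.990; τ=−ln(0.0591)/32.990=0.086 → t=0.246; u2·a0=0.0201·32.990=0.663 ≤ a1=1.340 → R1 fires; P=6 M=14 R=0
Draw 9: a1=0.000, a2=2.424, a3=34.860, a4=0.000, a0=37.284; τ=−ln(0.3203)/37.284=0.031 → t=0.277; u2·a0=0.3952·37.284=14.735; a1+a2=2.424 < 14.735 ≤ a1+…+a3=37.284 → R3 fires; P=5 M=15 R=0
Draw 10: a1=0.000, a2=2.020, a3=31.125, a4=0.000, a0=33.145; τ=−ln(0.4558)/33.145=0.024 → t=0.300; u2·a0=0.7903·33.145=26.194; a1+a2=2.020 < 26.194 ≤ a1+…+a3=33.145 → R3 fires; P=4 M=16 R=0
Draw 11: a1=0.000, a2=1.616, a3=26.560, a4=0.000, a0=28.176; τ=−ln(0.1069)/28.176=0.079 → t=0.380 > T=0.36: stop.
Read off P at T=0.36: 4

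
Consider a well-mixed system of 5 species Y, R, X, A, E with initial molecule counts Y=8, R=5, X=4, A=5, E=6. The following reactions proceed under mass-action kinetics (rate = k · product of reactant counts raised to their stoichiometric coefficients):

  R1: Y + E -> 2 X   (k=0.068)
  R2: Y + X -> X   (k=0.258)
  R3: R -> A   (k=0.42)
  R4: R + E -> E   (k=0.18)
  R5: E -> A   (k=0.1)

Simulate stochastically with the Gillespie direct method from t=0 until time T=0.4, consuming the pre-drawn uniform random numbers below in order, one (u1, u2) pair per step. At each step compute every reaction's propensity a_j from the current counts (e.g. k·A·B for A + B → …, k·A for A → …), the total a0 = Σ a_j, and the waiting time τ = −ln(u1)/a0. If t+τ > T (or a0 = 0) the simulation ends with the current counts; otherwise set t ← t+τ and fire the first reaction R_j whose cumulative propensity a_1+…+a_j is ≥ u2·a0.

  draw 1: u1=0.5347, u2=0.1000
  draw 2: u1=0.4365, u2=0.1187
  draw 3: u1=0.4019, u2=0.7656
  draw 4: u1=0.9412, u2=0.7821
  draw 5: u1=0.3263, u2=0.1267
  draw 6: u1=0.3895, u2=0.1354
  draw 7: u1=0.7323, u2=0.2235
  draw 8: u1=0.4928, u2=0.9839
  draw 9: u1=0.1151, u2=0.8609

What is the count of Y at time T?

t=0.000: Y=8 R=5 X=4 A=5 E=6
Draw 1: a1=3.264, a2=8.256, a3=2.100, a4=5.400, a5=0.600, a0=19.620; τ=−ln(0.5347)/19.620=0.032 → t=0.032; u2·a0=0.1000·19.620=1.962 ≤ a1=3.264 → R1 fires; Y=7 R=5 X=6 A=5 E=5
Draw 2: a1=2.380, a2=10.836, a3=2.100, a4=4.500, a5=0.500, a0=20.316; τ=−ln(0.4365)/20.316=0.041 → t=0.073; u2·a0=0.1187·20.316=2.412; a1=2.380 < 2.412 ≤ a1+a2=13.216 → R2 fires; Y=6 R=5 X=6 A=5 E=5
Draw 3: a1=2.040, a2=9.288, a3=2.100, a4=4.500, a5=0.500, a0=18.428; τ=−ln(0.4019)/18.428=0.049 → t=0.122; u2·a0=0.7656·18.428=14.108; a1+…+a3=13.428 < 14.108 ≤ a1+…+a4=17.928 → R4 fires; Y=6 R=4 X=6 A=5 E=5
Draw 4: a1=2.040, a2=9.288, a3=1.680, a4=3.600, a5=0.500, a0=17.108; τ=−ln(0.9412)/17.108=0.004 → t=0.126; u2·a0=0.7821·17.108=13.380; a1+…+a3=13.008 < 13.380 ≤ a1+…+a4=16.608 → R4 fires; Y=6 R=3 X=6 A=5 E=5
Draw 5: a1=2.040, a2=9.288, a3=1.260, a4=2.700, a5=0.500, a0=15.788; τ=−ln(0.3263)/15.788=0.071 → t=0.197; u2·a0=0.1267·15.788=2.000 ≤ a1=2.040 → R1 fires; Y=5 R=3 X=8 A=5 E=4
Draw 6: a1=1.360, a2=10.320, a3=1.260, a4=2.160, a5=0.400, a0=15.500; τ=−ln(0.3895)/15.500=0.061 → t=0.257; u2·a0=0.1354·15.500=2.099; a1=1.360 < 2.099 ≤ a1+a2=11.680 → R2 fires; Y=4 R=3 X=8 A=5 E=4
Draw 7: a1=1.088, a2=8.256, a3=1.260, a4=2.160, a5=0.400, a0=13.164; τ=−ln(0.7323)/13.164=0.024 → t=0.281; u2·a0=0.2235·13.164=2.942; a1=1.088 < 2.942 ≤ a1+a2=9.344 → R2 fires; Y=3 R=3 X=8 A=5 E=4
Draw 8: a1=0.816, a2=6.192, a3=1.260, a4=2.160, a5=0.400, a0=10.828; τ=−ln(0.4928)/10.828=0.065 → t=0.347; u2·a0=0.9839·10.828=10.654; a1+…+a4=10.428 < 10.654 ≤ a1+…+a5=10.828 → R5 fires; Y=3 R=3 X=8 A=6 E=3
Draw 9: a1=0.612, a2=6.192, a3=1.260, a4=1.620, a5=0.300, a0=9.984; τ=−ln(0.1151)/9.984=0.217 → t=0.563 > T=0.4: stop.
Read off Y at T=0.4: 3

Y at T = 3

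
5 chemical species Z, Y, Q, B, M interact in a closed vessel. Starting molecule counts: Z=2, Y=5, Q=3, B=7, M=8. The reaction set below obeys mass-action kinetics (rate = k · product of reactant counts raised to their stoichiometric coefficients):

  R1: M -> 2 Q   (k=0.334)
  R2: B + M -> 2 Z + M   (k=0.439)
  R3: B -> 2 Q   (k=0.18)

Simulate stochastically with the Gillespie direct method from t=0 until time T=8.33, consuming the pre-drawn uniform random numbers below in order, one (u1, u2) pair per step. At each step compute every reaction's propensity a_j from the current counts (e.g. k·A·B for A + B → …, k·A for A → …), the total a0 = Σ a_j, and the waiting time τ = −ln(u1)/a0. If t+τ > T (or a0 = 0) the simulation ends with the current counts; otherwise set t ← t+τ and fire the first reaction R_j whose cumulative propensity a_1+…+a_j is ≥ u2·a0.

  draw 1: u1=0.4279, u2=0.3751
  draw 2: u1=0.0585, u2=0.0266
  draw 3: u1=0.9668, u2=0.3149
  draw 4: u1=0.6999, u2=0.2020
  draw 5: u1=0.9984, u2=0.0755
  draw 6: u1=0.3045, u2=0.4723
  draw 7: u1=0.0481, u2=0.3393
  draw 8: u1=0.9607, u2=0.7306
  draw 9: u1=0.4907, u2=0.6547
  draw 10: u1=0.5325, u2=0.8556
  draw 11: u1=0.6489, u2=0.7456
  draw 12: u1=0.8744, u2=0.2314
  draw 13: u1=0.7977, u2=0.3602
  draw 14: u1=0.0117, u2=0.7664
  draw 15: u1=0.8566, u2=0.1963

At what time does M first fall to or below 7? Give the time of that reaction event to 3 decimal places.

t=0.000: Z=2 Y=5 Q=3 B=7 M=8
Draw 1: a1=2.672, a2=24.584, a3=1.260, a0=28.516; τ=−ln(0.4279)/28.516=0.030 → t=0.030; u2·a0=0.3751·28.516=10.696; a1=2.672 < 10.696 ≤ a1+a2=27.256 → R2 fires; Z=4 Y=5 Q=3 B=6 M=8
Draw 2: a1=2.672, a2=21.072, a3=1.080, a0=24.824; τ=−ln(0.0585)/24.824=0.114 → t=0.144; u2·a0=0.0266·24.824=0.660 ≤ a1=2.672 → R1 fires; Z=4 Y=5 Q=5 B=6 M=7
Draw 3: a1=2.338, a2=18.438, a3=1.080, a0=21.856; τ=−ln(0.9668)/21.856=0.002 → t=0.146; u2·a0=0.3149·21.856=6.882; a1=2.338 < 6.882 ≤ a1+a2=20.776 → R2 fires; Z=6 Y=5 Q=5 B=5 M=7
Draw 4: a1=2.338, a2=15.365, a3=0.900, a0=18.603; τ=−ln(0.6999)/18.603=0.019 → t=0.165; u2·a0=0.2020·18.603=3.758; a1=2.338 < 3.758 ≤ a1+a2=17.703 → R2 fires; Z=8 Y=5 Q=5 B=4 M=7
Draw 5: a1=2.338, a2=12.292, a3=0.720, a0=15.350; τ=−ln(0.9984)/15.350=0.000 → t=0.165; u2·a0=0.0755·15.350=1.159 ≤ a1=2.338 → R1 fires; Z=8 Y=5 Q=7 B=4 M=6
Draw 6: a1=2.004, a2=10.536, a3=0.720, a0=13.260; τ=−ln(0.3045)/13.260=0.090 → t=0.255; u2·a0=0.4723·13.260=6.263; a1=2.004 < 6.263 ≤ a1+a2=12.540 → R2 fires; Z=10 Y=5 Q=7 B=3 M=6
Draw 7: a1=2.004, a2=7.902, a3=0.540, a0=10.446; τ=−ln(0.0481)/10.446=0.290 → t=0.545; u2·a0=0.3393·10.446=3.544; a1=2.004 < 3.544 ≤ a1+a2=9.906 → R2 fires; Z=12 Y=5 Q=7 B=2 M=6
Draw 8: a1=2.004, a2=5.268, a3=0.360, a0=7.632; τ=−ln(0.9607)/7.632=0.005 → t=0.550; u2·a0=0.7306·7.632=5.576; a1=2.004 < 5.576 ≤ a1+a2=7.272 → R2 fires; Z=14 Y=5 Q=7 B=1 M=6
Draw 9: a1=2.004, a2=2.634, a3=0.180, a0=4.818; τ=−ln(0.4907)/4.818=0.148 → t=0.698; u2·a0=0.6547·4.818=3.154; a1=2.004 < 3.154 ≤ a1+a2=4.638 → R2 fires; Z=16 Y=5 Q=7 B=0 M=6
Draw 10: a1=2.004, a2=0.000, a3=0.000, a0=2.004; τ=−ln(0.5325)/2.004=0.314 → t=1.013; u2·a0=0.8556·2.004=1.715 ≤ a1=2.004 → R1 fires; Z=16 Y=5 Q=9 B=0 M=5
Draw 11: a1=1.670, a2=0.000, a3=0.000, a0=1.670; τ=−ln(0.6489)/1.670=0.259 → t=1.272; u2·a0=0.7456·1.670=1.245 ≤ a1=1.670 → R1 fires; Z=16 Y=5 Q=11 B=0 M=4
Draw 12: a1=1.336, a2=0.000, a3=0.000, a0=1.336; τ=−ln(0.8744)/1.336=0.100 → t=1.372; u2·a0=0.2314·1.336=0.309 ≤ a1=1.336 → R1 fires; Z=16 Y=5 Q=13 B=0 M=3
Draw 13: a1=1.002, a2=0.000, a3=0.000, a0=1.002; τ=−ln(0.7977)/1.002=0.226 → t=1.598; u2·a0=0.3602·1.002=0.361 ≤ a1=1.002 → R1 fires; Z=16 Y=5 Q=15 B=0 M=2
Draw 14: a1=0.668, a2=0.000, a3=0.000, a0=0.668; τ=−ln(0.0117)/0.668=6.659 → t=8.257; u2·a0=0.7664·0.668=0.512 ≤ a1=0.668 → R1 fires; Z=16 Y=5 Q=17 B=0 M=1
Draw 15: a1=0.334, a2=0.000, a3=0.000, a0=0.334; τ=−ln(0.8566)/0.334=0.463 → t=8.720 > T=8.33: stop.
M first becomes ≤ 7 when it reaches 7 at the event at t=0.144.

Threshold first reached at t = 0.144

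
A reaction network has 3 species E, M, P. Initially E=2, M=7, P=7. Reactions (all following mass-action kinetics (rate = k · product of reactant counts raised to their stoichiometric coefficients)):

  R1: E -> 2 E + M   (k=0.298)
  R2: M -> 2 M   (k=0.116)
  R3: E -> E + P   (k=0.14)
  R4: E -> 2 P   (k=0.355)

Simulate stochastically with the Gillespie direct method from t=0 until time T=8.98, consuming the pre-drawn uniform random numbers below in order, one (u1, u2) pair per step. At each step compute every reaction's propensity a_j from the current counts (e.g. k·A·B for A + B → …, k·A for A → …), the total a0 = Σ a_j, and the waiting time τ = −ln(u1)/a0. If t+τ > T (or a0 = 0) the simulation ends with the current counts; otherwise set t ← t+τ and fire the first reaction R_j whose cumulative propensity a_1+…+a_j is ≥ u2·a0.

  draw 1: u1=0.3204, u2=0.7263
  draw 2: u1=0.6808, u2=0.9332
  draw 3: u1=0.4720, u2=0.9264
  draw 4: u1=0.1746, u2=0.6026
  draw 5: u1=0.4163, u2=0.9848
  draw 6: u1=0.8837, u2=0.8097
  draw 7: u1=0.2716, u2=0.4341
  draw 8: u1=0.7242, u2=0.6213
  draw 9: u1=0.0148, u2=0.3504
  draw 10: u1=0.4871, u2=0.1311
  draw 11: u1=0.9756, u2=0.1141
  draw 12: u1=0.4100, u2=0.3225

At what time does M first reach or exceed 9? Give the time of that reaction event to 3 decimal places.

t=0.000: E=2 M=7 P=7
Draw 1: a1=0.596, a2=0.812, a3=0.280, a4=0.710, a0=2.398; τ=−ln(0.3204)/2.398=0.475 → t=0.475; u2·a0=0.7263·2.398=1.742; a1+…+a3=1.688 < 1.742 ≤ a1+…+a4=2.398 → R4 fires; E=1 M=7 P=9
Draw 2: a1=0.298, a2=0.812, a3=0.140, a4=0.355, a0=1.605; τ=−ln(0.6808)/1.605=0.240 → t=0.714; u2·a0=0.9332·1.605=1.498; a1+…+a3=1.250 < 1.498 ≤ a1+…+a4=1.605 → R4 fires; E=0 M=7 P=11
Draw 3: a1=0.000, a2=0.812, a3=0.000, a4=0.000, a0=0.812; τ=−ln(0.4720)/0.812=0.925 → t=1.639; u2·a0=0.9264·0.812=0.752; a1=0.000 < 0.752 ≤ a1+a2=0.812 → R2 fires; E=0 M=8 P=11
Draw 4: a1=0.000, a2=0.928, a3=0.000, a4=0.000, a0=0.928; τ=−ln(0.1746)/0.928=1.881 → t=3.519; u2·a0=0.6026·0.928=0.559; a1=0.000 < 0.559 ≤ a1+a2=0.928 → R2 fires; E=0 M=9 P=11
Draw 5: a1=0.000, a2=1.044, a3=0.000, a4=0.000, a0=1.044; τ=−ln(0.4163)/1.044=0.839 → t=4.359; u2·a0=0.9848·1.044=1.028; a1=0.000 < 1.028 ≤ a1+a2=1.044 → R2 fires; E=0 M=10 P=11
Draw 6: a1=0.000, a2=1.160, a3=0.000, a4=0.000, a0=1.160; τ=−ln(0.8837)/1.160=0.107 → t=4.465; u2·a0=0.8097·1.160=0.939; a1=0.000 < 0.939 ≤ a1+a2=1.160 → R2 fires; E=0 M=11 P=11
Draw 7: a1=0.000, a2=1.276, a3=0.000, a4=0.000, a0=1.276; τ=−ln(0.2716)/1.276=1.021 → t=5.487; u2·a0=0.4341·1.276=0.554; a1=0.000 < 0.554 ≤ a1+a2=1.276 → R2 fires; E=0 M=12 P=11
Draw 8: a1=0.000, a2=1.392, a3=0.000, a4=0.000, a0=1.392; τ=−ln(0.7242)/1.392=0.232 → t=5.719; u2·a0=0.6213·1.392=0.865; a1=0.000 < 0.865 ≤ a1+a2=1.392 → R2 fires; E=0 M=13 P=11
Draw 9: a1=0.000, a2=1.508, a3=0.000, a4=0.000, a0=1.508; τ=−ln(0.0148)/1.508=2.794 → t=8.513; u2·a0=0.3504·1.508=0.528; a1=0.000 < 0.528 ≤ a1+a2=1.508 → R2 fires; E=0 M=14 P=11
Draw 10: a1=0.000, a2=1.624, a3=0.000, a4=0.000, a0=1.624; τ=−ln(0.4871)/1.624=0.443 → t=8.956; u2·a0=0.1311·1.624=0.213; a1=0.000 < 0.213 ≤ a1+a2=1.624 → R2 fires; E=0 M=15 P=11
Draw 11: a1=0.000, a2=1.740, a3=0.000, a4=0.000, a0=1.740; τ=−ln(0.9756)/1.740=0.014 → t=8.970; u2·a0=0.1141·1.740=0.199; a1=0.000 < 0.199 ≤ a1+a2=1.740 → R2 fires; E=0 M=16 P=11
Draw 12: a1=0.000, a2=1.856, a3=0.000, a4=0.000, a0=1.856; τ=−ln(0.4100)/1.856=0.480 → t=9.450 > T=8.98: stop.
M first becomes ≥ 9 when it reaches 9 at the event at t=3.519.

Threshold first reached at t = 3.519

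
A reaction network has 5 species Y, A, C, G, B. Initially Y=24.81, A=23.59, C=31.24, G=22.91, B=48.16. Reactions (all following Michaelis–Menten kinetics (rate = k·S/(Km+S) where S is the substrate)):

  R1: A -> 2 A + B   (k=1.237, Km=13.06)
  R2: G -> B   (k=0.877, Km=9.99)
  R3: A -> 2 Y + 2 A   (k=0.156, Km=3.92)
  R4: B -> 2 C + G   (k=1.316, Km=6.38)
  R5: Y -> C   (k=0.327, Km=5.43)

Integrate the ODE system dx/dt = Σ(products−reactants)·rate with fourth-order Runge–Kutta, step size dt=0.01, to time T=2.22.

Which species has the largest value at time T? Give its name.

Dominant species at T: B

RK4 with dt=0.01: 222 steps to T=2.22. Trajectory (selected grid times):
t=0.00: Y=24.81 A=23.59 C=31.24 G=22.91 B=48.16
t=0.25: Y=24.81 A=23.82 C=31.89 G=23.05 B=48.22
t=0.49: Y=24.81 A=24.05 C=32.51 G=23.18 B=48.28
t=0.74: Y=24.81 A=24.28 C=33.16 G=23.32 B=48.35
t=0.99: Y=24.81 A=24.52 C=33.81 G=23.45 B=48.41
t=1.23: Y=24.81 A=24.74 C=34.43 G=23.59 B=48.47
t=1.48: Y=24.81 A=24.98 C=35.08 G=23.72 B=48.54
t=1.73: Y=24.81 A=25.22 C=35.73 G=23.86 B=48.61
t=1.97: Y=24.81 A=25.44 C=36.35 G=23.99 B=48.67
t=2.22: Y=24.81 A=25.68 C=37.00 G=24.13 B=48.74
At T=2.22: Y=24.81 A=25.68 C=37.00 G=24.13 B=48.74; the largest is B.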